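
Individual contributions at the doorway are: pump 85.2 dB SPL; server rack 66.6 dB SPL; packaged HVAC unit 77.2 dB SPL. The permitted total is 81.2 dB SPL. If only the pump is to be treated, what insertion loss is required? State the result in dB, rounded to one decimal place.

Everything except the pump sums to 10^(66.6/10) + 10^(77.2/10) = 5.705e+07 in linear terms, 77.56 dB SPL.
To meet 81.2 dB SPL overall, the treated pump may contribute at most 10^(81.2/10) − 5.705e+07 = 7.477e+07, i.e. 78.74 dB SPL.
So the pump must be reduced from 85.2 to 78.74 dB SPL: IL = 6.46 dB.

6.5 dB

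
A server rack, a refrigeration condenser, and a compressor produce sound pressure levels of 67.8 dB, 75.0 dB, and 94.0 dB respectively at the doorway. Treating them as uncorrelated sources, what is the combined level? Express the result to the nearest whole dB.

For uncorrelated sources the intensities add, so convert each level to linear form, sum, and take 10·log₁₀ of the total.
Σ 10^(L/10) = 10^(67.8/10) + 10^(75.0/10) + 10^(94.0/10) = 2.550e+09.
L_total = 10·log₁₀(2.550e+09) = 94.06 dB.

94 dB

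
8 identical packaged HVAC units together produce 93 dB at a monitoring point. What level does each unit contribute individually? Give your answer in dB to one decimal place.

84.0 dB

Dividing the total intensity by 8 lowers the level by 10·log₁₀ 8 = 9.031 dB: L₁ = 93 − 9.031.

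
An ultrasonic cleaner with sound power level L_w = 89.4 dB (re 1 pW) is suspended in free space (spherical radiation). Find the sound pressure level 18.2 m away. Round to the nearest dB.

53 dB

L_p = L_w − 10·log₁₀(4π·r²) with r = 18.2 m.
4π·r² = 4162 m², 10·log₁₀ of that is 36.194 dB.
L_p = 89.4 − 36.194 = 53.21 dB.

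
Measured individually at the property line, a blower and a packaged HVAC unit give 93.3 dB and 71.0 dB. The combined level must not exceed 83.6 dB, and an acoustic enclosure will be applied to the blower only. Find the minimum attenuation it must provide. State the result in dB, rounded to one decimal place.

9.9 dB

Fixed contribution from the other source: Σ 10^(L/10) = 10^(71.0/10) = 1.259e+07 (71.00 dB).
The limit corresponds to 10^(83.6/10) = 2.291e+08; subtracting the fixed part leaves 2.165e+08 for the blower, i.e. 83.35 dB.
Required insertion loss = 93.3 − 83.35 = 9.95 dB.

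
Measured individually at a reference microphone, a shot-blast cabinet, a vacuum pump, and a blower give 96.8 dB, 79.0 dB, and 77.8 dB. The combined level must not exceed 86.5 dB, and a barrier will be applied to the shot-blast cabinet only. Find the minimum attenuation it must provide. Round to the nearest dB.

The untreated sources together contribute 10^(79.0/10) + 10^(77.8/10) = 1.397e+08, i.e. 81.45 dB.
To meet 86.5 dB overall, the treated shot-blast cabinet may contribute at most 10^(86.5/10) − 1.397e+08 = 3.070e+08, i.e. 84.87 dB.
So the shot-blast cabinet must be reduced from 96.8 to 84.87 dB: IL = 11.93 dB.

12 dB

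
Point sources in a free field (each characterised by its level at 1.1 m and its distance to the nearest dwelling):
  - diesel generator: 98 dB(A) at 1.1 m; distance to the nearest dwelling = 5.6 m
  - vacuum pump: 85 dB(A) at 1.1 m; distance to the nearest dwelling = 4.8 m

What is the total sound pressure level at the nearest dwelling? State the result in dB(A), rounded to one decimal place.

84.2 dB(A)

Propagate each source to the receiver with L = L_ref − 20·log₁₀(r/r_ref), then add intensities.
diesel generator: 98 − 20·log₁₀(5.6/1.1) = 98 − 14.14 = 83.86 dB(A).
vacuum pump: 85 − 20·log₁₀(4.8/1.1) = 85 − 12.80 = 72.20 dB(A).
Σ 10^(L/10) = 2.601e+08 → L_total = 10·log₁₀(2.601e+08) = 84.15 dB(A).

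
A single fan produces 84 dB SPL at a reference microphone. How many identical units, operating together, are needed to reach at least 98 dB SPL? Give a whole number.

26

Need L₁ + 10·log₁₀ N ≥ 98, i.e. log₁₀ N ≥ 1.40.
N ≥ 10^(14.0/10) = 25.119, so N = 26.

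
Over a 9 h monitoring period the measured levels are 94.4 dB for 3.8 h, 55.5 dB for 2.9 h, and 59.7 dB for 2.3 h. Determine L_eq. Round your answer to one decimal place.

90.7 dB

Weight each interval's intensity by its duration and average over T = 9 h:
Σ tᵢ·10^(Lᵢ/10) = 3.8·10^(94.4/10) + 2.9·10^(55.5/10) + 2.3·10^(59.7/10) = 1.047e+10.
L_eq = 10·log₁₀(1.047e+10/9) = 90.66 dB.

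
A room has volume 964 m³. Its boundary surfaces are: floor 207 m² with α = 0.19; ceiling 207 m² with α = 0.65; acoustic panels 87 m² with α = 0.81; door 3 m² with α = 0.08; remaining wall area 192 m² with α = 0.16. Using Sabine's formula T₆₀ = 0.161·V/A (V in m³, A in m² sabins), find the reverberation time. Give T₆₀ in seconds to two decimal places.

0.56 s

A = Σ Sᵢαᵢ = 207·0.19 + 207·0.65 + 87·0.81 + 3·0.08 + 192·0.16 = 275.31 m².
T₆₀ = 0.161 × 964 / 275.31 = 0.564 s.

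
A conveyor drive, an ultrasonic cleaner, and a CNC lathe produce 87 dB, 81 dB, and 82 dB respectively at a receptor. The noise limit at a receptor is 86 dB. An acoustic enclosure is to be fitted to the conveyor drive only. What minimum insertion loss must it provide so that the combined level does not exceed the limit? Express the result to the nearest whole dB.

6 dB

Everything except the conveyor drive sums to 10^(81/10) + 10^(82/10) = 2.844e+08 in linear terms, 84.54 dB.
To meet 86 dB overall, the treated conveyor drive may contribute at most 10^(86/10) − 2.844e+08 = 1.137e+08, i.e. 80.56 dB.
So the conveyor drive must be reduced from 87 to 80.56 dB: IL = 6.44 dB.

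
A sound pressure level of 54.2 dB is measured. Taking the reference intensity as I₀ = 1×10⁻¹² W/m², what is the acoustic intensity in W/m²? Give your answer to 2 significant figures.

I/I₀ = 10^(54.2/10) = 2.63e+05, so I = 2.63e+05 × 10⁻¹² W/m².

2.6e-07 W/m²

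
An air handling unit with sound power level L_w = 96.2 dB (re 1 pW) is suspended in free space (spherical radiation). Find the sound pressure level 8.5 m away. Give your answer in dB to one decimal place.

66.6 dB

Free-field spherical radiation: L_p = L_w − 10·log₁₀(4π·r²), r = 8.5 m.
4π·r² = 907.9 m², 10·log₁₀ of that is 29.580 dB.
L_p = 96.2 − 29.580 = 66.62 dB.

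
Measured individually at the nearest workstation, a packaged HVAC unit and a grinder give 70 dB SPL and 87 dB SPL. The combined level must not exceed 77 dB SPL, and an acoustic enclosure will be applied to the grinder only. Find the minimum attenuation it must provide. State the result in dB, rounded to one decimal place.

Everything except the grinder sums to 10^(70/10) = 1.000e+07 in linear terms, 70.00 dB SPL.
The limit corresponds to 10^(77/10) = 5.012e+07; subtracting the fixed part leaves 4.012e+07 for the grinder, i.e. 76.03 dB SPL.
Required insertion loss = 87 − 76.03 = 10.97 dB.

11.0 dB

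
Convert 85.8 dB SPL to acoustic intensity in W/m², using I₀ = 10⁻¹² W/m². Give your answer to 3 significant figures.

I = I₀·10^(L/10) = 10⁻¹² × 10^(85.8/10) = 10^(-3.420).

0.000380 W/m²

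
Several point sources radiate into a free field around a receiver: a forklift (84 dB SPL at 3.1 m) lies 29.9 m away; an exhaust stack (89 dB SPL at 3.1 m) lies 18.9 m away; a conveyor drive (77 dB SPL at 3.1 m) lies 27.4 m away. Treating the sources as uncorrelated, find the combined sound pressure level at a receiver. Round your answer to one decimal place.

First find each source's level at the receiver (point-source: −20·log₁₀(r/r_ref)), then combine on an intensity basis.
forklift: 84 − 20·log₁₀(29.9/3.1) = 84 − 19.69 = 64.31 dB SPL.
exhaust stack: 89 − 20·log₁₀(18.9/3.1) = 89 − 15.70 = 73.30 dB SPL.
conveyor drive: 77 − 20·log₁₀(27.4/3.1) = 77 − 18.93 = 58.07 dB SPL.
Σ 10^(L/10) = 2.471e+07 → L_total = 10·log₁₀(2.471e+07) = 73.93 dB SPL.

73.9 dB SPL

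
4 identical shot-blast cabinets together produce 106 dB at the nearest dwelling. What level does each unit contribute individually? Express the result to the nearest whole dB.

Dividing the total intensity by 4 lowers the level by 10·log₁₀ 4 = 6.021 dB: L₁ = 106 − 6.021.

100 dB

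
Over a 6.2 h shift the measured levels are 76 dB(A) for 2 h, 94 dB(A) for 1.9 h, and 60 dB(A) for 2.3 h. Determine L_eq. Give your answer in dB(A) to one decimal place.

Weight each interval's intensity by its duration and average over T = 6.2 h:
Σ tᵢ·10^(Lᵢ/10) = 2·10^(76/10) + 1.9·10^(94/10) + 2.3·10^(60/10) = 4.855e+09.
L_eq = 10·log₁₀(4.855e+09/6.2) = 88.94 dB(A).

88.9 dB(A)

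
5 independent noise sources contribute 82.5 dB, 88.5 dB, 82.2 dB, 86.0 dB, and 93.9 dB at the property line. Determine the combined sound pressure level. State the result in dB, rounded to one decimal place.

95.9 dB

Incoherent sources combine by intensity addition: L_total = 10·log₁₀(Σ 10^(L_i/10)).
Σ 10^(L/10) = 10^(82.5/10) + 10^(88.5/10) + 10^(82.2/10) + 10^(86.0/10) + 10^(93.9/10) = 3.905e+09.
L_total = 10·log₁₀(3.905e+09) = 95.92 dB.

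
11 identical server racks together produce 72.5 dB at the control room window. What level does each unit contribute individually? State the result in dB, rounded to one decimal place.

Dividing the total intensity by 11 lowers the level by 10·log₁₀ 11 = 10.414 dB: L₁ = 72.5 − 10.414.

62.1 dB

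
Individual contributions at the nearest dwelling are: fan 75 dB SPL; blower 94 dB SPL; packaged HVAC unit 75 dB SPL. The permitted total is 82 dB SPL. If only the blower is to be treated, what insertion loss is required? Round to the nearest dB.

Everything except the blower sums to 10^(75/10) + 10^(75/10) = 6.325e+07 in linear terms, 78.01 dB SPL.
The limit corresponds to 10^(82/10) = 1.585e+08; subtracting the fixed part leaves 9.524e+07 for the blower, i.e. 79.79 dB SPL.
Required insertion loss = 94 − 79.79 = 14.21 dB.

14 dB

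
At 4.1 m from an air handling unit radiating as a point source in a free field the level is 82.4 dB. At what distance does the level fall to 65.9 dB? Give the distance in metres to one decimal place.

For a point source L₁ − L₂ = 20·log₁₀(r₂/r₁), so r₂ = r₁·10^((L₁−L₂)/20).
r₂ = 4.1·10^((82.4−65.9)/20) = 4.1·10^(16.5/20) = 27.40 m.

27.4 m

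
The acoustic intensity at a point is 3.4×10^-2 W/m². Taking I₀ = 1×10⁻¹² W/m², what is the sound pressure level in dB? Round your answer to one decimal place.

105.3 dB

Dividing by I₀ shifts the exponent by 12: I/I₀ = 3.4×10^10.
L = 10·(0.5315 + 10) = 105.31 dB.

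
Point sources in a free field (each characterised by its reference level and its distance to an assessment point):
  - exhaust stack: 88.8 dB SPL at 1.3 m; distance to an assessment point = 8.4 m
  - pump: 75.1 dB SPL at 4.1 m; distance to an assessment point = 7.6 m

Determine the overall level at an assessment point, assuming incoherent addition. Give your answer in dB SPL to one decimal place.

Propagate each source to the receiver with L = L_ref − 20·log₁₀(r/r_ref), then add intensities.
exhaust stack: 88.8 − 20·log₁₀(8.4/1.3) = 88.8 − 16.21 = 72.59 dB SPL.
pump: 75.1 − 20·log₁₀(7.6/4.1) = 75.1 − 5.36 = 69.74 dB SPL.
Σ 10^(L/10) = 2.759e+07 → L_total = 10·log₁₀(2.759e+07) = 74.41 dB SPL.

74.4 dB SPL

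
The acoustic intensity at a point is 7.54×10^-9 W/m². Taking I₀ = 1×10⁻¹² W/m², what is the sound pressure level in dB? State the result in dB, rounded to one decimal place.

I/I₀ = 7.54×10^-9/10⁻¹² = 7.54×10^3, and L = 10·log₁₀(I/I₀).
L = 10·(0.8774 + 3) = 38.77 dB.

38.8 dB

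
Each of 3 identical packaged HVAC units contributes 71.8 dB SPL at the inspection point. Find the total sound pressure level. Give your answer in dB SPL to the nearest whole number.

With 3 equal, uncorrelated contributions the intensity is 3× that of one unit, giving a rise of 10·log₁₀ 3.
L_total = 71.8 + 10·log₁₀(3) = 71.8 + 4.771 = 76.57 dB SPL.

77 dB SPL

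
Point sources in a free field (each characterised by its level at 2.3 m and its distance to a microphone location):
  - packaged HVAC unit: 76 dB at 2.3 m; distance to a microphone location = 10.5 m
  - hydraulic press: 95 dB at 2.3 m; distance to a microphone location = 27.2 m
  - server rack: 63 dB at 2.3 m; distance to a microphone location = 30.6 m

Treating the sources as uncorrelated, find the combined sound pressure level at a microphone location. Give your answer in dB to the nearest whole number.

74 dB

First find each source's level at the receiver (point-source: −20·log₁₀(r/r_ref)), then combine on an intensity basis.
packaged HVAC unit: 76 − 20·log₁₀(10.5/2.3) = 76 − 13.19 = 62.81 dB.
hydraulic press: 95 − 20·log₁₀(27.2/2.3) = 95 − 21.46 = 73.54 dB.
server rack: 63 − 20·log₁₀(30.6/2.3) = 63 − 22.48 = 40.52 dB.
Σ 10^(L/10) = 2.453e+07 → L_total = 10·log₁₀(2.453e+07) = 73.90 dB.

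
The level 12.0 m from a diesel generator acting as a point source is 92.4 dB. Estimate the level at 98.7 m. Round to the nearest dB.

74 dB

Point-source attenuation: ΔL = 20·log₁₀(r₂/r₁) = 20·log₁₀(98.7/12.0) = 18.303 dB.
L₂ = 92.4 − 20·log₁₀(98.7/12.0) = 92.4 − 18.303 = 74.10 dB.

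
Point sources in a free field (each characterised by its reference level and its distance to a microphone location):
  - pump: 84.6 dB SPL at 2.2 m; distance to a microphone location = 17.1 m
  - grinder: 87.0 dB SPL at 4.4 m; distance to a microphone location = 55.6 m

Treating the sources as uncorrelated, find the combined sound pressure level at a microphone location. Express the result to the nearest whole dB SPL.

69 dB SPL

First find each source's level at the receiver (point-source: −20·log₁₀(r/r_ref)), then combine on an intensity basis.
pump: 84.6 − 20·log₁₀(17.1/2.2) = 84.6 − 17.81 = 66.79 dB SPL.
grinder: 87.0 − 20·log₁₀(55.6/4.4) = 87.0 − 22.03 = 64.97 dB SPL.
Σ 10^(L/10) = 7.912e+06 → L_total = 10·log₁₀(7.912e+06) = 68.98 dB SPL.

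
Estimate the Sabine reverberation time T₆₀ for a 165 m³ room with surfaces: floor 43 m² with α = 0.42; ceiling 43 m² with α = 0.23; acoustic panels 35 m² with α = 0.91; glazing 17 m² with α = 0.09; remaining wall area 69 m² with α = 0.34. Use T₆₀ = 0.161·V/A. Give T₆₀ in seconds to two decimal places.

0.31 s

A = Σ Sᵢαᵢ = 43·0.42 + 43·0.23 + 35·0.91 + 17·0.09 + 69·0.34 = 84.79 m².
T₆₀ = 0.161·V/A = 0.161·165/84.79 = 0.313 s.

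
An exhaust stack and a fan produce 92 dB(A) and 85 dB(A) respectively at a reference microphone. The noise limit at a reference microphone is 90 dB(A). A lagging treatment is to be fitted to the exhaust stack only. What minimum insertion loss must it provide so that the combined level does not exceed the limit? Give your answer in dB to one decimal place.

Fixed contribution from the other source: Σ 10^(L/10) = 10^(85/10) = 3.162e+08 (85.00 dB(A)).
The limit corresponds to 10^(90/10) = 1.000e+09; subtracting the fixed part leaves 6.838e+08 for the exhaust stack, i.e. 88.35 dB(A).
Required insertion loss = 92 − 88.35 = 3.65 dB.

3.7 dB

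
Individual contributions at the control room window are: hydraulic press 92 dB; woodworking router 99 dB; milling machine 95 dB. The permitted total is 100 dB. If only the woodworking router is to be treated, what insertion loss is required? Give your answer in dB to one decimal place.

1.8 dB

Fixed contribution from the other sources: Σ 10^(L/10) = 10^(92/10) + 10^(95/10) = 4.747e+09 (96.76 dB).
The limit corresponds to 10^(100/10) = 1.000e+10; subtracting the fixed part leaves 5.253e+09 for the woodworking router, i.e. 97.20 dB.
Required insertion loss = 99 − 97.20 = 1.80 dB.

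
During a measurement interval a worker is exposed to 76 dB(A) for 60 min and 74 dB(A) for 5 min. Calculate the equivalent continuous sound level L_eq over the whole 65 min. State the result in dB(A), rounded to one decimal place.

L_eq = 10·log₁₀[(1/T)·Σ tᵢ·10^(Lᵢ/10)] with T = 65 min.
Σ tᵢ·10^(Lᵢ/10) = 60·10^(76/10) + 5·10^(74/10) = 2.514e+09.
L_eq = 10·log₁₀(2.514e+09/65) = 75.87 dB(A).

75.9 dB(A)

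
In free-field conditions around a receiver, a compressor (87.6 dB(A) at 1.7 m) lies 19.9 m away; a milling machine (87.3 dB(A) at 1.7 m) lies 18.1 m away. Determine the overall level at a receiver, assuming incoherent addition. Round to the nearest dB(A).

Apply inverse-square spreading to bring every level to the receiver, then sum 10^(L/10).
compressor: 87.6 − 20·log₁₀(19.9/1.7) = 87.6 − 21.37 = 66.23 dB(A).
milling machine: 87.3 − 20·log₁₀(18.1/1.7) = 87.3 − 20.54 = 66.76 dB(A).
Σ 10^(L/10) = 8.937e+06 → L_total = 10·log₁₀(8.937e+06) = 69.51 dB(A).

70 dB(A)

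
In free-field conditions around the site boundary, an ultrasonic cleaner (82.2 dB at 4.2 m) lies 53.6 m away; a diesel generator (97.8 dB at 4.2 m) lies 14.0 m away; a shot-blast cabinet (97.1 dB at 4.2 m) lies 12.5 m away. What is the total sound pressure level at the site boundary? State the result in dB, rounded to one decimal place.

90.5 dB

Apply inverse-square spreading to bring every level to the receiver, then sum 10^(L/10).
ultrasonic cleaner: 82.2 − 20·log₁₀(53.6/4.2) = 82.2 − 22.12 = 60.08 dB.
diesel generator: 97.8 − 20·log₁₀(14.0/4.2) = 97.8 − 10.46 = 87.34 dB.
shot-blast cabinet: 97.1 − 20·log₁₀(12.5/4.2) = 97.1 − 9.47 = 87.63 dB.
Σ 10^(L/10) = 1.122e+09 → L_total = 10·log₁₀(1.122e+09) = 90.50 dB.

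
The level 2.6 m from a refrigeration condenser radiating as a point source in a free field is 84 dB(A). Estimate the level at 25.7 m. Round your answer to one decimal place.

Point-source attenuation: ΔL = 20·log₁₀(r₂/r₁) = 20·log₁₀(25.7/2.6) = 19.899 dB.
L₂ = 84 − 20·log₁₀(25.7/2.6) = 84 − 19.899 = 64.10 dB(A).

64.1 dB(A)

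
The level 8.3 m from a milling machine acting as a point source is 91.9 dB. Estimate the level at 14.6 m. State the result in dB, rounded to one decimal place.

Point-source attenuation: ΔL = 20·log₁₀(r₂/r₁) = 20·log₁₀(14.6/8.3) = 4.905 dB.
L₂ = 91.9 − 20·log₁₀(14.6/8.3) = 91.9 − 4.905 = 86.99 dB.

87.0 dB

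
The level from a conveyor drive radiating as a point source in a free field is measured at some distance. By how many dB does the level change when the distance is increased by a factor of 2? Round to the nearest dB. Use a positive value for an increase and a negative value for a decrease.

-6 dB

Point-source spreading: ΔL = −20·log₁₀(r₂/r₁).
ΔL = −20·log₁₀(2) = -6.02 dB.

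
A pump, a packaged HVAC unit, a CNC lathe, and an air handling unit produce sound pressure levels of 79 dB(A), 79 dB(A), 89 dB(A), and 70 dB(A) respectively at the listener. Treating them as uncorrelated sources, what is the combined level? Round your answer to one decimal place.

For uncorrelated sources the intensities add, so convert each level to linear form, sum, and take 10·log₁₀ of the total.
Σ 10^(L/10) = 10^(79/10) + 10^(79/10) + 10^(89/10) + 10^(70/10) = 9.632e+08.
L_total = 10·log₁₀(9.632e+08) = 89.84 dB(A).

89.8 dB(A)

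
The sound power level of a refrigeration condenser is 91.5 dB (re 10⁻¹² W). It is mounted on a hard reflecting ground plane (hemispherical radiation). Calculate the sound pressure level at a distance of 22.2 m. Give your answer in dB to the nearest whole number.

L_p = L_w − 10·log₁₀(2π·r²) with r = 22.2 m.
2π·r² = 3097 m², 10·log₁₀ of that is 34.909 dB.
L_p = 91.5 − 34.909 = 56.59 dB.

57 dB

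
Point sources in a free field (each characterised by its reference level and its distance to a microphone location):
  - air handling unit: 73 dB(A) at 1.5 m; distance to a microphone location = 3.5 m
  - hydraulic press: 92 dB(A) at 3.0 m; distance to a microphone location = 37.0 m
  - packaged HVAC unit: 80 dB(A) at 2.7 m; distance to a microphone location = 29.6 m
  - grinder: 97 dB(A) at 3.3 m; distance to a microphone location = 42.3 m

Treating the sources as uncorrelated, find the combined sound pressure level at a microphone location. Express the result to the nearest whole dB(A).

77 dB(A)

Apply inverse-square spreading to bring every level to the receiver, then sum 10^(L/10).
air handling unit: 73 − 20·log₁₀(3.5/1.5) = 73 − 7.36 = 65.64 dB(A).
hydraulic press: 92 − 20·log₁₀(37.0/3.0) = 92 − 21.82 = 70.18 dB(A).
packaged HVAC unit: 80 − 20·log₁₀(29.6/2.7) = 80 − 20.80 = 59.20 dB(A).
grinder: 97 − 20·log₁₀(42.3/3.3) = 97 − 22.16 = 74.84 dB(A).
Σ 10^(L/10) = 4.542e+07 → L_total = 10·log₁₀(4.542e+07) = 76.57 dB(A).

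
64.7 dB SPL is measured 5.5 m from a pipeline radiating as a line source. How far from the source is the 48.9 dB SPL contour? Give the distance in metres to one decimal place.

The 15.8 dB drop corresponds to a distance ratio of 10^(15.8/10) for a line source.
r₂ = 5.5·10^((64.7−48.9)/10) = 5.5·10^(15.8/10) = 209.10 m.

209.1 m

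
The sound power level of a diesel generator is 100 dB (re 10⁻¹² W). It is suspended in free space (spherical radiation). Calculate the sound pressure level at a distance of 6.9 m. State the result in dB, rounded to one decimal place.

Free-field spherical radiation: L_p = L_w − 10·log₁₀(4π·r²), r = 6.9 m.
4π·r² = 598.3 m², 10·log₁₀ of that is 27.769 dB.
L_p = 100 − 27.769 = 72.23 dB.

72.2 dB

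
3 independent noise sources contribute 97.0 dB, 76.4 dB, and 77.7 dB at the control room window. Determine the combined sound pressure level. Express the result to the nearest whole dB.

97 dB

Incoherent sources combine by intensity addition: L_total = 10·log₁₀(Σ 10^(L_i/10)).
Σ 10^(L/10) = 10^(97.0/10) + 10^(76.4/10) + 10^(77.7/10) = 5.114e+09.
L_total = 10·log₁₀(5.114e+09) = 97.09 dB.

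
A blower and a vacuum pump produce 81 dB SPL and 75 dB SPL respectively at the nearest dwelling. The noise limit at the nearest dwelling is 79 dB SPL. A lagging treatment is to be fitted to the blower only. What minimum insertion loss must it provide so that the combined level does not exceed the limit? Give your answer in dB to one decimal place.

4.2 dB

Fixed contribution from the other source: Σ 10^(L/10) = 10^(75/10) = 3.162e+07 (75.00 dB SPL).
The limit corresponds to 10^(79/10) = 7.943e+07; subtracting the fixed part leaves 4.781e+07 for the blower, i.e. 76.80 dB SPL.
Required insertion loss = 81 − 76.80 = 4.20 dB.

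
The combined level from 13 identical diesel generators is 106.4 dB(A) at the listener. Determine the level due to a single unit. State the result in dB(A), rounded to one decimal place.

Dividing the total intensity by 13 lowers the level by 10·log₁₀ 13 = 11.139 dB: L₁ = 106.4 − 11.139.

95.3 dB(A)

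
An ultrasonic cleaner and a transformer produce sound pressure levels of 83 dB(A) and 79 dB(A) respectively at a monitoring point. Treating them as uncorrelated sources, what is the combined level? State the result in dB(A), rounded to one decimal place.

84.5 dB(A)

Incoherent sources combine by intensity addition: L_total = 10·log₁₀(Σ 10^(L_i/10)).
Σ 10^(L/10) = 10^(83/10) + 10^(79/10) = 2.790e+08.
L_total = 10·log₁₀(2.790e+08) = 84.46 dB(A).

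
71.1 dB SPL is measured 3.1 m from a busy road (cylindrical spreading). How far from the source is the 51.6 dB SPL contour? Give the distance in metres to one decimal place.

276.3 m

For a line source L₁ − L₂ = 10·log₁₀(r₂/r₁), so r₂ = r₁·10^((L₁−L₂)/10).
r₂ = 3.1·10^((71.1−51.6)/10) = 3.1·10^(19.5/10) = 276.29 m.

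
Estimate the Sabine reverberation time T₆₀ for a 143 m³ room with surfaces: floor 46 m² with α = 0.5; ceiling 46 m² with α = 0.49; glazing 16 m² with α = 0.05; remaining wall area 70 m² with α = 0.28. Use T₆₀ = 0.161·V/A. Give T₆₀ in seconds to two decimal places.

0.35 s

A = Σ Sᵢαᵢ = 46·0.5 + 46·0.49 + 16·0.05 + 70·0.28 = 65.94 m².
T₆₀ = 0.161 × 143 / 65.94 = 0.349 s.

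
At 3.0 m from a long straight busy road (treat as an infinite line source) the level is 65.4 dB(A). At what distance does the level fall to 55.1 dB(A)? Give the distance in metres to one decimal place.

32.1 m

Line-source spreading drops the level by 10·log₁₀(r₂/r₁); inverting, r₂/r₁ = 10^(ΔL/10).
r₂ = 3.0·10^((65.4−55.1)/10) = 3.0·10^(10.3/10) = 32.15 m.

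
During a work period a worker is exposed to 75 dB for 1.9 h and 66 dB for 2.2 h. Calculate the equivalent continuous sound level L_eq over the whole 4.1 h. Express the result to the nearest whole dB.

Weight each interval's intensity by its duration and average over T = 4.1 h:
Σ tᵢ·10^(Lᵢ/10) = 1.9·10^(75/10) + 2.2·10^(66/10) = 6.884e+07.
L_eq = 10·log₁₀(6.884e+07/4.1) = 72.25 dB.

72 dB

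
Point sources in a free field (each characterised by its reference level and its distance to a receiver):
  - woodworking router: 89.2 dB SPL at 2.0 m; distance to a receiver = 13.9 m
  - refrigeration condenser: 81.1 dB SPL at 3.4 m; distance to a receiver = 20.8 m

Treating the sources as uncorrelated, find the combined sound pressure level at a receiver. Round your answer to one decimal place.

Propagate each source to the receiver with L = L_ref − 20·log₁₀(r/r_ref), then add intensities.
woodworking router: 89.2 − 20·log₁₀(13.9/2.0) = 89.2 − 16.84 = 72.36 dB SPL.
refrigeration condenser: 81.1 − 20·log₁₀(20.8/3.4) = 81.1 − 15.73 = 65.37 dB SPL.
Σ 10^(L/10) = 2.066e+07 → L_total = 10·log₁₀(2.066e+07) = 73.15 dB SPL.

73.2 dB SPL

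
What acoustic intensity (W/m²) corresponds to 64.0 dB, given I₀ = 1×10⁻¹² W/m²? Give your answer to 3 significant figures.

2.51e-06 W/m²

I/I₀ = 10^(64.0/10) = 2.512e+06, so I = 2.512e+06 × 10⁻¹² W/m².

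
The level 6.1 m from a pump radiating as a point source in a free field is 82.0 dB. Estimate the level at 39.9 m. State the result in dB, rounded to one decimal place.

Point-source attenuation: ΔL = 20·log₁₀(r₂/r₁) = 20·log₁₀(39.9/6.1) = 16.313 dB.
L₂ = 82.0 − 20·log₁₀(39.9/6.1) = 82.0 − 16.313 = 65.69 dB.

65.7 dB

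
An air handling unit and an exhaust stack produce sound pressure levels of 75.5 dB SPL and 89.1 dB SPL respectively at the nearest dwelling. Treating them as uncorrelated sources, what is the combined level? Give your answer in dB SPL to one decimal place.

89.3 dB SPL

Incoherent sources combine by intensity addition: L_total = 10·log₁₀(Σ 10^(L_i/10)).
Σ 10^(L/10) = 10^(75.5/10) + 10^(89.1/10) = 8.483e+08.
L_total = 10·log₁₀(8.483e+08) = 89.29 dB SPL.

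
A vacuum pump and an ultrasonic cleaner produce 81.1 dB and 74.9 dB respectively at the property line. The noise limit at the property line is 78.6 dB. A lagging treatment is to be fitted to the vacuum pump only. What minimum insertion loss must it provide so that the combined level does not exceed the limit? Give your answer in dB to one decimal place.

Fixed contribution from the other source: Σ 10^(L/10) = 10^(74.9/10) = 3.090e+07 (74.90 dB).
To meet 78.6 dB overall, the treated vacuum pump may contribute at most 10^(78.6/10) − 3.090e+07 = 4.154e+07, i.e. 76.18 dB.
So the vacuum pump must be reduced from 81.1 to 76.18 dB: IL = 4.92 dB.

4.9 dB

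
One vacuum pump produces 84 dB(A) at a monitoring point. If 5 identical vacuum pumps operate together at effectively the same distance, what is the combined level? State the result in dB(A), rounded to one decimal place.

91.0 dB(A)

N identical incoherent sources raise the level by 10·log₁₀ N.
L_total = 84 + 10·log₁₀(5) = 84 + 6.990 = 90.99 dB(A).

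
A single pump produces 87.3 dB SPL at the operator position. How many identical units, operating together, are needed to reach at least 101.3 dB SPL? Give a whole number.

Need L₁ + 10·log₁₀ N ≥ 101.3, i.e. log₁₀ N ≥ 1.40.
N ≥ 10^(14.0/10) = 25.119, so N = 26.

26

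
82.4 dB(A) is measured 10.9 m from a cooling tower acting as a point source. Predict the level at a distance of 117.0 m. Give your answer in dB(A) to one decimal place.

Spherical spreading from a point source gives a 20·log₁₀(r₂/r₁) drop.
L₂ = 82.4 − 20·log₁₀(117.0/10.9) = 82.4 − 20.615 = 61.78 dB(A).

61.8 dB(A)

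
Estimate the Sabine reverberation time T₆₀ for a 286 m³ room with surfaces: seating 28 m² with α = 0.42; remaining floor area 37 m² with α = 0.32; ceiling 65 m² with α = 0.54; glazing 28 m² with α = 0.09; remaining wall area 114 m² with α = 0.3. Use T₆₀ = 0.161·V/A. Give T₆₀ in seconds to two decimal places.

0.48 s

A = Σ Sᵢαᵢ = 28·0.42 + 37·0.32 + 65·0.54 + 28·0.09 + 114·0.3 = 95.42 m².
T₆₀ = 0.161·V/A = 0.161·286/95.42 = 0.483 s.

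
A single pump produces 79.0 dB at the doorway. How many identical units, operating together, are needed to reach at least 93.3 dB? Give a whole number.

27

The shortfall is 93.3 − 79.0 = 14.3 dB, and N units add 10·log₁₀ N, so need 10·log₁₀ N ≥ 14.3.
N ≥ 10^(14.3/10) = 26.915, so N = 27.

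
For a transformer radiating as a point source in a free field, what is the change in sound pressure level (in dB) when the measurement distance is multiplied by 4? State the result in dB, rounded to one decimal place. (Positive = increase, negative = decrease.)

-12.0 dB

Point-source spreading: ΔL = −20·log₁₀(r₂/r₁).
ΔL = −20·log₁₀(4) = -12.04 dB.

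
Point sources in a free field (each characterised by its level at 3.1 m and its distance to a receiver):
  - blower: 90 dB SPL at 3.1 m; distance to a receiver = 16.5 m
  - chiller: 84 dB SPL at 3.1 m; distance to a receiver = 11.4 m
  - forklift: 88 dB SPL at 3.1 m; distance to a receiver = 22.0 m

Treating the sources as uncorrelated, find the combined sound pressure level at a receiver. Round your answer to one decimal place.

78.2 dB SPL

Apply inverse-square spreading to bring every level to the receiver, then sum 10^(L/10).
blower: 90 − 20·log₁₀(16.5/3.1) = 90 − 14.52 = 75.48 dB SPL.
chiller: 84 − 20·log₁₀(11.4/3.1) = 84 − 11.31 = 72.69 dB SPL.
forklift: 88 − 20·log₁₀(22.0/3.1) = 88 − 17.02 = 70.98 dB SPL.
Σ 10^(L/10) = 6.640e+07 → L_total = 10·log₁₀(6.640e+07) = 78.22 dB SPL.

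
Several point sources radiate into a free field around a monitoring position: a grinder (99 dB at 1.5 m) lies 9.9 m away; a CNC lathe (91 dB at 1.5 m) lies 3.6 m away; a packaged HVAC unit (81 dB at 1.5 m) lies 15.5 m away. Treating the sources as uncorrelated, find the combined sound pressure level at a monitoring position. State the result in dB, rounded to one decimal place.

86.0 dB

First find each source's level at the receiver (point-source: −20·log₁₀(r/r_ref)), then combine on an intensity basis.
grinder: 99 − 20·log₁₀(9.9/1.5) = 99 − 16.39 = 82.61 dB.
CNC lathe: 91 − 20·log₁₀(3.6/1.5) = 91 − 7.60 = 83.40 dB.
packaged HVAC unit: 81 − 20·log₁₀(15.5/1.5) = 81 − 20.28 = 60.72 dB.
Σ 10^(L/10) = 4.021e+08 → L_total = 10·log₁₀(4.021e+08) = 86.04 dB.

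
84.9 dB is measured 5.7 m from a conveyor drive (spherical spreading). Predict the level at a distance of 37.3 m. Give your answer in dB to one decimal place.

For a point source, L₂ = L₁ − 20·log₁₀(r₂/r₁).
L₂ = 84.9 − 20·log₁₀(37.3/5.7) = 84.9 − 16.317 = 68.58 dB.

68.6 dB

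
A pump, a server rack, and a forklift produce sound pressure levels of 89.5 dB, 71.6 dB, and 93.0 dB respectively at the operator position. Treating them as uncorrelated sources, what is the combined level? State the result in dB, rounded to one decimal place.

94.6 dB

For uncorrelated sources the intensities add, so convert each level to linear form, sum, and take 10·log₁₀ of the total.
Σ 10^(L/10) = 10^(89.5/10) + 10^(71.6/10) + 10^(93.0/10) = 2.901e+09.
L_total = 10·log₁₀(2.901e+09) = 94.63 dB.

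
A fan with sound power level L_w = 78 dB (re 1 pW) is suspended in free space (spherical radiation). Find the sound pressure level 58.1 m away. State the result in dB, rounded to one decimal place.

L_p = L_w − 10·log₁₀(4π·r²) with r = 58.1 m.
4π·r² = 4.242e+04 m², 10·log₁₀ of that is 46.276 dB.
L_p = 78 − 46.276 = 31.72 dB.

31.7 dB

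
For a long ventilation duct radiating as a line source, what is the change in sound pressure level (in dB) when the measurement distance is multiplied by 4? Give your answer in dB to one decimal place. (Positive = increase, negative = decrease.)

-6.0 dB

Line-source spreading: ΔL = −10·log₁₀(r₂/r₁).
ΔL = −10·log₁₀(4) = -6.02 dB.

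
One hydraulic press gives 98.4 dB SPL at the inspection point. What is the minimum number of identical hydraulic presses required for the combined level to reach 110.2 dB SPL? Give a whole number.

16

Need L₁ + 10·log₁₀ N ≥ 110.2, i.e. log₁₀ N ≥ 1.18.
N ≥ 10^(11.8/10) = 15.136, so N = 16.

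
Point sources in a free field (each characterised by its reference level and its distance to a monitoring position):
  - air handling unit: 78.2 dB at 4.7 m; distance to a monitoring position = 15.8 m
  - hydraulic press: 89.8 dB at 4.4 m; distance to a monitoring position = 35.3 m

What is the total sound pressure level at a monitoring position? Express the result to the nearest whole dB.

73 dB

First find each source's level at the receiver (point-source: −20·log₁₀(r/r_ref)), then combine on an intensity basis.
air handling unit: 78.2 − 20·log₁₀(15.8/4.7) = 78.2 − 10.53 = 67.67 dB.
hydraulic press: 89.8 − 20·log₁₀(35.3/4.4) = 89.8 − 18.09 = 71.71 dB.
Σ 10^(L/10) = 2.068e+07 → L_total = 10·log₁₀(2.068e+07) = 73.16 dB.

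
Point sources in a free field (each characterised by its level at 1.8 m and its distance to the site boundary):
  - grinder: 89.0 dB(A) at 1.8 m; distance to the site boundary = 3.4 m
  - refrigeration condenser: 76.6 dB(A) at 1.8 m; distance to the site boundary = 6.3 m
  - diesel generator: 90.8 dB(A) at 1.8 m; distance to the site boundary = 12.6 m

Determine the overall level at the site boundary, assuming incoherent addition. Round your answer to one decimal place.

Apply inverse-square spreading to bring every level to the receiver, then sum 10^(L/10).
grinder: 89.0 − 20·log₁₀(3.4/1.8) = 89.0 − 5.52 = 83.48 dB(A).
refrigeration condenser: 76.6 − 20·log₁₀(6.3/1.8) = 76.6 − 10.88 = 65.72 dB(A).
diesel generator: 90.8 − 20·log₁₀(12.6/1.8) = 90.8 − 16.90 = 73.90 dB(A).
Σ 10^(L/10) = 2.509e+08 → L_total = 10·log₁₀(2.509e+08) = 83.99 dB(A).

84.0 dB(A)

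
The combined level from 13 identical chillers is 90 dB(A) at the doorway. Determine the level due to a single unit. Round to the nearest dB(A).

79 dB(A)

Dividing the total intensity by 13 lowers the level by 10·log₁₀ 13 = 11.139 dB: L₁ = 90 − 11.139.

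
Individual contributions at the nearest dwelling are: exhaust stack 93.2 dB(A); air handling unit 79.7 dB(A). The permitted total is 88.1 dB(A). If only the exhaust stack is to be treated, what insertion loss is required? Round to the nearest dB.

Fixed contribution from the other source: Σ 10^(L/10) = 10^(79.7/10) = 9.333e+07 (79.70 dB(A)).
To meet 88.1 dB(A) overall, the treated exhaust stack may contribute at most 10^(88.1/10) − 9.333e+07 = 5.523e+08, i.e. 87.42 dB(A).
Required insertion loss = 93.2 − 87.42 = 5.78 dB.

6 dB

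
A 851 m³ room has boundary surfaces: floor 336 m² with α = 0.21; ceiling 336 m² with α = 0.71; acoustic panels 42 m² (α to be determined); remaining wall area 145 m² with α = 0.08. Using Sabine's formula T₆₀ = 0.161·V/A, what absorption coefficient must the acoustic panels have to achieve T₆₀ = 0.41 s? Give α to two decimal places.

From T₆₀ = 0.161·V/A, the target T₆₀ = 0.41 s needs A = 0.161·851/0.41 = 334.17 m².
Absorption from the other surfaces = 336·0.21 + 336·0.71 + 145·0.08 = 320.72 m², so the acoustic panels must supply 13.45 m² over 42 m².
α = 13.45/42 = 0.320.

0.32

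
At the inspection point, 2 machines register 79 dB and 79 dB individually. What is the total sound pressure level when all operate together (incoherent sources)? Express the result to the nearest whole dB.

For uncorrelated sources the intensities add, so convert each level to linear form, sum, and take 10·log₁₀ of the total.
Σ 10^(L/10) = 10^(79/10) + 10^(79/10) = 1.589e+08.
L_total = 10·log₁₀(1.589e+08) = 82.01 dB.

82 dB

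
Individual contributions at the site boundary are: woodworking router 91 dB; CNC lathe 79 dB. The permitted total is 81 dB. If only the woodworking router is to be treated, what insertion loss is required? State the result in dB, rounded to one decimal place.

14.3 dB

Fixed contribution from the other source: Σ 10^(L/10) = 10^(79/10) = 7.943e+07 (79.00 dB).
The limit corresponds to 10^(81/10) = 1.259e+08; subtracting the fixed part leaves 4.646e+07 for the woodworking router, i.e. 76.67 dB.
Required insertion loss = 91 − 76.67 = 14.33 dB.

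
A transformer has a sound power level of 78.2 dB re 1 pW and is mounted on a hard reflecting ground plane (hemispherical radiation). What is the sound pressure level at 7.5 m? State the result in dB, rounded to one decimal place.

The power spreads over a hemisphere of area 2π·r², so L_p = L_w − 10·log₁₀(2π·r²).
2π·r² = 353.4 m², 10·log₁₀ of that is 25.483 dB.
L_p = 78.2 − 25.483 = 52.72 dB.

52.7 dB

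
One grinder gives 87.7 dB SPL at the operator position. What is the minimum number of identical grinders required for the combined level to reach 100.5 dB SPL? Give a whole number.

Need L₁ + 10·log₁₀ N ≥ 100.5, i.e. log₁₀ N ≥ 1.28.
N ≥ 10^(12.8/10) = 19.055, so N = 20.

20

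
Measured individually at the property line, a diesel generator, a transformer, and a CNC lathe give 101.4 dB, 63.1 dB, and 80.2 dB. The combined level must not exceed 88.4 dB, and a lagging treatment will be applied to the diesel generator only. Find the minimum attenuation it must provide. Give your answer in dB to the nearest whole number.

14 dB

Everything except the diesel generator sums to 10^(63.1/10) + 10^(80.2/10) = 1.068e+08 in linear terms, 80.28 dB.
The limit corresponds to 10^(88.4/10) = 6.918e+08; subtracting the fixed part leaves 5.851e+08 for the diesel generator, i.e. 87.67 dB.
So the diesel generator must be reduced from 101.4 to 87.67 dB: IL = 13.73 dB.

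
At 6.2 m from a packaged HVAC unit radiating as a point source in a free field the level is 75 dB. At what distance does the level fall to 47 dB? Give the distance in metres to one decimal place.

155.7 m

Point-source spreading drops the level by 20·log₁₀(r₂/r₁); inverting, r₂/r₁ = 10^(ΔL/20).
r₂ = 6.2·10^((75−47)/20) = 6.2·10^(28.0/20) = 155.74 m.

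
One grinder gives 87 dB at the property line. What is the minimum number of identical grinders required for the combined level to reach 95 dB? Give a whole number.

Need L₁ + 10·log₁₀ N ≥ 95, i.e. log₁₀ N ≥ 0.80.
N ≥ 10^(8.0/10) = 6.310, so N = 7.

7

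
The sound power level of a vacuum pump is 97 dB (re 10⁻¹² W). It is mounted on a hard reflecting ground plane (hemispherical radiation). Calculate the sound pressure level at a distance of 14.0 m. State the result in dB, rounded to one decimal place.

L_p = L_w − 10·log₁₀(2π·r²) with r = 14.0 m.
2π·r² = 1232 m², 10·log₁₀ of that is 30.904 dB.
L_p = 97 − 30.904 = 66.10 dB.

66.1 dB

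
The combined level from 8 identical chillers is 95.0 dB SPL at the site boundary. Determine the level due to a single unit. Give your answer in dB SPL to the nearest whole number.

86 dB SPL

8 equal contributions raise the level by 10·log₁₀ 8 = 9.031 dB, so each unit alone gives 95.0 − 9.031.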